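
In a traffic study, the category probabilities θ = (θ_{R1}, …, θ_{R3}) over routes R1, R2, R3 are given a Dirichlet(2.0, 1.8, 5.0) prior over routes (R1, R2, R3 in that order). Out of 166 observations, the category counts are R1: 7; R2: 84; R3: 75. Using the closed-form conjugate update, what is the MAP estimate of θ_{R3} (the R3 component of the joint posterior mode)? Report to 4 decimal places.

0.4598

The Dirichlet prior is conjugate to the Multinomial likelihood: each posterior αⱼ = prior αⱼ + observed count nⱼ.
Posterior concentration: (9.0, 85.8, 80.0), total = 174.8.
Joint mode component: (α_{R3}−1)/(Σα−K) = 79.0/171.8 = 0.4598.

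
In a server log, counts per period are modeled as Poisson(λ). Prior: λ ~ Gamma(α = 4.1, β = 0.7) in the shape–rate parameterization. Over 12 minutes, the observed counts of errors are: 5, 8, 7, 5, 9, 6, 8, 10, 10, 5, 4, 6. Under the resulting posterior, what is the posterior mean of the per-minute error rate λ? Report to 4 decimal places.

With a Gamma(shape α, rate β) prior, the Poisson likelihood is conjugate: the posterior is Gamma(α + ΣXᵢ, β + n).
Sum of counts S = 83 over n = 12 minutes.
Posterior: Gamma(α+S, β+n) = Gamma(4.1+83, 0.7+12) = Gamma(87.1, 12.7).
Posterior mean = α/β = 87.1/12.7 = 6.8583.

6.8583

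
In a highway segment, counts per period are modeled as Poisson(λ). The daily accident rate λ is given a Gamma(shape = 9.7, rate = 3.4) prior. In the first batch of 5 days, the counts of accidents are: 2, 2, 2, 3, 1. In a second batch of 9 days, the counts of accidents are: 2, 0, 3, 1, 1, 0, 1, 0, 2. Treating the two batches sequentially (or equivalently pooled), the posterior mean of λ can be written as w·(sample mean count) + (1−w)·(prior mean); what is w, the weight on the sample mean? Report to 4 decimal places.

0.8046

With a Gamma(shape α, rate β) prior, the Poisson likelihood is conjugate: the posterior is Gamma(α + ΣXᵢ, β + n).
Total number of days: n = 5 + 9 = 14.
Posterior mean = (α₀+S)/(β₀+n) = [n/(β₀+n)]·(S/n) + [β₀/(β₀+n)]·(α₀/β₀), so only n and β₀ enter the weight.
Weight on data w = n/(β₀+n) = 14/(3.4+14) = 14/17.4 = 0.8046.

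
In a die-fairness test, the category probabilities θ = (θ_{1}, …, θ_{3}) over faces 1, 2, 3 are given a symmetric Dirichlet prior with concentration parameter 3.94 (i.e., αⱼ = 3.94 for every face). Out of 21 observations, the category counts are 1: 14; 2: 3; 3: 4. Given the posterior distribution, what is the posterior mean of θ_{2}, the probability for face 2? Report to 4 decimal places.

The Dirichlet prior is conjugate to the Multinomial likelihood: each posterior αⱼ = prior αⱼ + observed count nⱼ.
Posterior concentration: (17.94, 6.94, 7.94), total = 32.82.
E[θ_{2}|data] = α_{2}/Σα = 6.94/32.82 = 0.2115.

0.2115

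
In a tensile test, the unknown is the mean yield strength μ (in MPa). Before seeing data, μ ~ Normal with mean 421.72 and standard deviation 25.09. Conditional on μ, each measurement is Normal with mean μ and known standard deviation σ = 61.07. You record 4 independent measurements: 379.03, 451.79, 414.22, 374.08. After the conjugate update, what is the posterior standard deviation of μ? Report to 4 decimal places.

19.3853

For Normal data with known variance σ², a Normal(μ₀, σ₀²) prior on μ is conjugate. Posterior precision = 1/σ₀² + n/σ²; posterior mean is the precision-weighted average of μ₀ and x̄.
σ₀² = 25.09² = 629.5081, σ² = 61.07² = 3729.5449; σ² + n·σ₀² = 3729.5449 + 4·629.5081 = 6247.5773.
Posterior precision = 1/σ₀² + n/σ² = 1/629.5081 + 4/3729.5449 = (σ² + n·σ₀²)/(σ₀²σ²) = 6247.5773/(629.5081·3729.5449); posterior variance σₙ² = σ₀²σ²/(σ² + n·σ₀²) = 629.5081·3729.5449/6247.5773 = 375.790264.
Posterior SD = √σₙ² = √(629.5081·3729.5449/6247.5773) = 19.3853.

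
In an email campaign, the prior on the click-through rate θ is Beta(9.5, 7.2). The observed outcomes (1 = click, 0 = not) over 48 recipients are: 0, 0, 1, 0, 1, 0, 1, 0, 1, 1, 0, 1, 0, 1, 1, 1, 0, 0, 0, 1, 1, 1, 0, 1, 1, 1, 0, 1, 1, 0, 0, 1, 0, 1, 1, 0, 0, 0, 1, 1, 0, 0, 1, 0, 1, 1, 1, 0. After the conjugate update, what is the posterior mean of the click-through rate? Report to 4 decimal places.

The Beta prior is conjugate to a Binomial/Bernoulli likelihood; the update adds successes to α and failures to β.
Posterior: Beta(α+k, β+n−k) = Beta(9.5+26, 7.2+22) = Beta(35.5, 29.2).
Posterior mean = α/(α+β) = 35.5/64.7 = 0.5487.

0.5487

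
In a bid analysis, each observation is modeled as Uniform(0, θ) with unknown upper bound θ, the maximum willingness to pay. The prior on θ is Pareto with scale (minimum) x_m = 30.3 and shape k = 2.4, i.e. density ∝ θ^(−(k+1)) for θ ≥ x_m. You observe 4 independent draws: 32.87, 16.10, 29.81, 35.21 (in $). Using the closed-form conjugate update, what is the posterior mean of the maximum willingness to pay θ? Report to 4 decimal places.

A Pareto(scale x_m, shape k) prior on the upper bound θ of Uniform(0, θ) is conjugate: posterior is Pareto(max(x_m, max xᵢ), k + n).
Sample maximum = 35.21; prior scale x_m = 30.3 → posterior scale = max = 35.21.
Posterior shape = 2.4 + 4 = 6.4.
E[θ|data] = k·x_m/(k−1) = 6.4·35.21/5.4 = 41.7304.

41.7304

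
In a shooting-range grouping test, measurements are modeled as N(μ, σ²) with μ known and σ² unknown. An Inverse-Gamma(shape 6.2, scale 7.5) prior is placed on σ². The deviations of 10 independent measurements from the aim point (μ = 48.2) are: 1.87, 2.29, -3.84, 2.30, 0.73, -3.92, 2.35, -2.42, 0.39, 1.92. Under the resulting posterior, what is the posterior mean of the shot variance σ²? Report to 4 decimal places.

With known mean μ and an Inverse-Gamma(α, β) prior on σ², the Normal likelihood is conjugate: posterior is Inv-Gamma(α + n/2, β + Σ(xᵢ−μ)²/2).
Σ(xᵢ−μ)² = (1.87)² + (2.29)² + (-3.84)² + (2.30)² + (0.73)² + (-3.92)² + (2.35)² + (-2.42)² + (0.39)² + (1.92)² = 59.8933.
Posterior: Inv-Gamma(6.2 + 10/2, 7.5 + 59.8933/2) = Inv-Gamma(11.20, 37.44665).
E[σ²|data] = β/(α−1) = 37.44665/10.20 = 3.6712.

3.6712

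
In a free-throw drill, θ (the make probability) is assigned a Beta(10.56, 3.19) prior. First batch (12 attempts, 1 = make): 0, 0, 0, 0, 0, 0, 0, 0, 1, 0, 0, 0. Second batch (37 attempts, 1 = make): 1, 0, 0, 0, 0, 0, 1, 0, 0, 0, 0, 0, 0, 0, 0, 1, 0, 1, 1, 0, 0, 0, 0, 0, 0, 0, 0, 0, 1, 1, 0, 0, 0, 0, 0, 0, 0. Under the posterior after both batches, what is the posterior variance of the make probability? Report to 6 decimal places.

0.003267

The Beta prior is conjugate to a Binomial/Bernoulli likelihood; the update adds successes to α and failures to β.
After batch 1: Beta(10.56+1, 3.19+11) = Beta(11.56, 14.19).
After batch 2: Beta(11.56+7, 14.19+30) = Beta(18.56, 44.19).
Var = αβ/((α+β)²(α+β+1)) = 18.56·44.19/(62.75²·63.75) = 0.003267.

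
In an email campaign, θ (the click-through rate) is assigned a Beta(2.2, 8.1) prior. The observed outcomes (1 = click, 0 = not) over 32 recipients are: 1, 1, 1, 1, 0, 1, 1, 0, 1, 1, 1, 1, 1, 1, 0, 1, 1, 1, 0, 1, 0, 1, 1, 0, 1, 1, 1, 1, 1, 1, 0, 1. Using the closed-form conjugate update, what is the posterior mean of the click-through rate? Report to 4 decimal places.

0.6430

The Beta prior is conjugate to a Binomial/Bernoulli likelihood; the update adds successes to α and failures to β.
Posterior: Beta(α+k, β+n−k) = Beta(2.2+25, 8.1+7) = Beta(27.2, 15.1).
Posterior mean = α/(α+β) = 27.2/42.3 = 0.6430.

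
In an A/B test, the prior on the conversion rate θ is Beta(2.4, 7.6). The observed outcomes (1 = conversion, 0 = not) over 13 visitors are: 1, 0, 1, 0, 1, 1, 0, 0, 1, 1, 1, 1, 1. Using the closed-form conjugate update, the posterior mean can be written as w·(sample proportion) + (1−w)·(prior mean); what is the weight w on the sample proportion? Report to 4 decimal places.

The Beta prior is conjugate to a Binomial/Bernoulli likelihood; the update adds successes to α and failures to β.
Posterior mean = (α₀+k)/(α₀+β₀+n) = [n/(α₀+β₀+n)]·(k/n) + [(α₀+β₀)/(α₀+β₀+n)]·α₀/(α₀+β₀), so only n and the prior enter the weight.
The weight on the data is w = n/(α₀+β₀+n) = 13/(2.4+7.6+13) = 13/23.0 = 0.5652.

0.5652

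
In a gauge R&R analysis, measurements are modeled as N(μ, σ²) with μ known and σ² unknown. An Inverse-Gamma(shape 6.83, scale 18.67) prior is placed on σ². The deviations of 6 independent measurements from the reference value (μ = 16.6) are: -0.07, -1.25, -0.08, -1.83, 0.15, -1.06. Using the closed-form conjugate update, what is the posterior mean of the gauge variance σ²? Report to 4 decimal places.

With known mean μ and an Inverse-Gamma(α, β) prior on σ², the Normal likelihood is conjugate: posterior is Inv-Gamma(α + n/2, β + Σ(xᵢ−μ)²/2).
Σ(xᵢ−μ)² = (-0.07)² + (-1.25)² + (-0.08)² + (-1.83)² + (0.15)² + (-1.06)² = 6.0688.
Posterior: Inv-Gamma(6.83 + 6/2, 18.67 + 6.0688/2) = Inv-Gamma(9.83, 21.70440).
E[σ²|data] = β/(α−1) = 21.70440/8.83 = 2.4580.

2.4580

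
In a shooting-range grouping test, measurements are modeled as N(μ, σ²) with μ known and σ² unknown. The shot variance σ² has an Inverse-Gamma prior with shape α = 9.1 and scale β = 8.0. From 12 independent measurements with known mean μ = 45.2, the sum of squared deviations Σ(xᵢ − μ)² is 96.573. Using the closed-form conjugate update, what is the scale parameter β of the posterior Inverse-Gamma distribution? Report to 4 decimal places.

With known mean μ and an Inverse-Gamma(α, β) prior on σ², the Normal likelihood is conjugate: posterior is Inv-Gamma(α + n/2, β + Σ(xᵢ−μ)²/2).
Posterior: Inv-Gamma(9.1 + 12/2, 8.0 + 96.573/2) = Inv-Gamma(15.10, 56.2865).
Posterior β = 56.2865.

56.2865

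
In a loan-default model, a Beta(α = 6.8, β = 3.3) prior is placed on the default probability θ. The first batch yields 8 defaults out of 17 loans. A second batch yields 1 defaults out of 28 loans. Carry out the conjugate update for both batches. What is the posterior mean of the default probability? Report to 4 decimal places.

0.2868

The Beta prior is conjugate to a Binomial/Bernoulli likelihood; the update adds successes to α and failures to β.
After batch 1: Beta(6.8+8, 3.3+9) = Beta(14.8, 12.3).
After batch 2: Beta(14.8+1, 12.3+27) = Beta(15.8, 39.3).
Posterior mean = α/(α+β) = 15.8/55.1 = 0.2868.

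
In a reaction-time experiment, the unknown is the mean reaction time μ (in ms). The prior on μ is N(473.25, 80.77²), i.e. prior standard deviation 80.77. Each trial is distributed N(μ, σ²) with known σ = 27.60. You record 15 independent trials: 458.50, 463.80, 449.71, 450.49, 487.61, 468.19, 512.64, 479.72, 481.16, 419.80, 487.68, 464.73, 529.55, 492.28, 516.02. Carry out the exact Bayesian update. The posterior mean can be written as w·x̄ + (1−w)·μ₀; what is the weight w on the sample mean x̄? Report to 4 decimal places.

For Normal data with known variance σ², a Normal(μ₀, σ₀²) prior on μ is conjugate. Posterior precision = 1/σ₀² + n/σ²; posterior mean is the precision-weighted average of μ₀ and x̄.
σ₀² = 80.77² = 6523.7929, σ² = 27.60² = 761.76. Prior precision 1/σ₀² = 1/6523.7929; data precision n/σ² = 15/761.76.
w = (n/σ²)/(1/σ₀² + n/σ²) = n·σ₀²/(σ² + n·σ₀²) = 15·6523.7929/(761.76 + 15·6523.7929) = 97856.8935/98618.6535 = 0.9923.

0.9923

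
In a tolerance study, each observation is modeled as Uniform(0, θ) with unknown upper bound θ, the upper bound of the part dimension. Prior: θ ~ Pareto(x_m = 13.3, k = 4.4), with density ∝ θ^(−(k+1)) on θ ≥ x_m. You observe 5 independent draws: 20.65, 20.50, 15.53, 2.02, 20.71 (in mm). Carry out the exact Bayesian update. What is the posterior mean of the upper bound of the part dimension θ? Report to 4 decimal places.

23.1755

A Pareto(scale x_m, shape k) prior on the upper bound θ of Uniform(0, θ) is conjugate: posterior is Pareto(max(x_m, max xᵢ), k + n).
Sample maximum = 20.71; prior scale x_m = 13.3 → posterior scale = max = 20.71.
Posterior shape = 4.4 + 5 = 9.4.
E[θ|data] = k·x_m/(k−1) = 9.4·20.71/8.4 = 23.1755.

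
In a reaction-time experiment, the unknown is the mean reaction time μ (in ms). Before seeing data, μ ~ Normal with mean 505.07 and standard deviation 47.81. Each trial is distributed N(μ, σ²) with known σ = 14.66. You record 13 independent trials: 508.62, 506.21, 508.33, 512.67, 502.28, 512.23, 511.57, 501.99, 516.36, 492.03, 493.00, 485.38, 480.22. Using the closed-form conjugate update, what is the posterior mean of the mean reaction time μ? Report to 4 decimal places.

For Normal data with known variance σ², a Normal(μ₀, σ₀²) prior on μ is conjugate. Posterior precision = 1/σ₀² + n/σ²; posterior mean is the precision-weighted average of μ₀ and x̄.
Σxᵢ = 508.62 + 506.21 + 508.33 + 512.67 + 502.28 + 512.23 + 511.57 + 501.99 + 516.36 + 492.03 + 493.00 + 485.38 + 480.22 = 6530.89, so n·x̄ = 6530.89.
σ₀² = 47.81² = 2285.7961, σ² = 14.66² = 214.9156; σ² + n·σ₀² = 214.9156 + 13·2285.7961 = 29930.2649.
Posterior mean = (μ₀/σ₀² + n·x̄/σ²)/(1/σ₀² + n/σ²) = (σ²·μ₀ + σ₀²·n·x̄)/(σ² + n·σ₀²) = (214.9156·505.07 + 2285.7961·6530.89)/29930.2649 = 15036830.313621/29930.2649 = 502.3955.

502.3955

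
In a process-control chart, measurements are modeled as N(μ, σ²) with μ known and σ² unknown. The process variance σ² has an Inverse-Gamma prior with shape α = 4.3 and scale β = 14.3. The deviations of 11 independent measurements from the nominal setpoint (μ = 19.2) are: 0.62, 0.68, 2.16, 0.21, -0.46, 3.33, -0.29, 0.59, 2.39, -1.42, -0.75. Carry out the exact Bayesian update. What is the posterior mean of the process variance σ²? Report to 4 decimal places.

3.0784

With known mean μ and an Inverse-Gamma(α, β) prior on σ², the Normal likelihood is conjugate: posterior is Inv-Gamma(α + n/2, β + Σ(xᵢ−μ)²/2).
Σ(xᵢ−μ)² = (0.62)² + (0.68)² + (2.16)² + (0.21)² + (-0.46)² + (3.33)² + (-0.29)² + (0.59)² + (2.39)² + (-1.42)² + (-0.75)² = 25.5802.
Posterior: Inv-Gamma(4.3 + 11/2, 14.3 + 25.5802/2) = Inv-Gamma(9.80, 27.09010).
E[σ²|data] = β/(α−1) = 27.09010/8.80 = 3.0784.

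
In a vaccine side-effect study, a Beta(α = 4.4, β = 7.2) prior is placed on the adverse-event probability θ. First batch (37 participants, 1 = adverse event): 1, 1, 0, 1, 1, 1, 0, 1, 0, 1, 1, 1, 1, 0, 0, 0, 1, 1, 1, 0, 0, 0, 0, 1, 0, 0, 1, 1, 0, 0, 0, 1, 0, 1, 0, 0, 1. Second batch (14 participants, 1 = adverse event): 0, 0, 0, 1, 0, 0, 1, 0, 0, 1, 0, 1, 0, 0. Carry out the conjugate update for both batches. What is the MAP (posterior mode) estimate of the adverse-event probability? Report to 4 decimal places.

0.4356

The Beta prior is conjugate to a Binomial/Bernoulli likelihood; the update adds successes to α and failures to β.
After batch 1: Beta(4.4+19, 7.2+18) = Beta(23.4, 25.2).
After batch 2: Beta(23.4+4, 25.2+10) = Beta(27.4, 35.2).
Mode of Beta(a,b) for a,b>1 is (a−1)/(a+b−2) = 26.4/60.6 = 0.4356.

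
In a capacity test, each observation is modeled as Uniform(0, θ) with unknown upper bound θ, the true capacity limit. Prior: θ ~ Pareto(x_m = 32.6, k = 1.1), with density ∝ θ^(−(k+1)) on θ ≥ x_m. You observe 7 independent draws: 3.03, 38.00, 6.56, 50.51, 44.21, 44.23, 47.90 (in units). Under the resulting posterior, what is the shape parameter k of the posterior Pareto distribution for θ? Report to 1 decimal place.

A Pareto(scale x_m, shape k) prior on the upper bound θ of Uniform(0, θ) is conjugate: posterior is Pareto(max(x_m, max xᵢ), k + n).
Sample maximum = 50.51; prior scale x_m = 32.6 → posterior scale = max = 50.51.
Posterior shape = 1.1 + 7 = 8.1.
Posterior shape k = 8.1.

8.1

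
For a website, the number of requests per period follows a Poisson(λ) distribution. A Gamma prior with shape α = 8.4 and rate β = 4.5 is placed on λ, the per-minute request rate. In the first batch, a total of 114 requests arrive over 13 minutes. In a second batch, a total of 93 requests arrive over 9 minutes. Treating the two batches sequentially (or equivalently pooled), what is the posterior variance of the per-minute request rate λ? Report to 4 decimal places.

0.3067

With a Gamma(shape α, rate β) prior, the Poisson likelihood is conjugate: the posterior is Gamma(α + ΣXᵢ, β + n).
After batch 1: Gamma(α+S, β+n) = Gamma(8.4+114, 4.5+13) = Gamma(122.4, 17.5).
After batch 2: Gamma(α+S, β+n) = Gamma(122.4+93, 17.5+9) = Gamma(215.4, 26.5).
Var = α/β² = 215.4/26.5² = 0.3067.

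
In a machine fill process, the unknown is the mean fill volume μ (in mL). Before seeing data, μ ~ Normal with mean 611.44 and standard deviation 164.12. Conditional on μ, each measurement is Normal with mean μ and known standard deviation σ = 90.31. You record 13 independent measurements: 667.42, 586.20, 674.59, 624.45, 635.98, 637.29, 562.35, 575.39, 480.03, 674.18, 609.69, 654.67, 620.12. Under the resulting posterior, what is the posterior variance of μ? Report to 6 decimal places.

For Normal data with known variance σ², a Normal(μ₀, σ₀²) prior on μ is conjugate. Posterior precision = 1/σ₀² + n/σ²; posterior mean is the precision-weighted average of μ₀ and x̄.
σ₀² = 164.12² = 26935.3744, σ² = 90.31² = 8155.8961; σ² + n·σ₀² = 8155.8961 + 13·26935.3744 = 358315.7633.
Posterior precision = 1/σ₀² + n/σ² = 1/26935.3744 + 13/8155.8961 = (σ² + n·σ₀²)/(σ₀²σ²) = 358315.7633/(26935.3744·8155.8961); posterior variance σₙ² = σ₀²σ²/(σ² + n·σ₀²) = 26935.3744·8155.8961/358315.7633 = 613.096429.

613.096429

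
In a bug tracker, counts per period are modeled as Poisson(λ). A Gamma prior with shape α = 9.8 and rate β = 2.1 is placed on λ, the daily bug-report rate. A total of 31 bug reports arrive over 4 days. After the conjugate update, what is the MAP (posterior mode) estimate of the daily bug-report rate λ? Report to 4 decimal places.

6.5246

With a Gamma(shape α, rate β) prior, the Poisson likelihood is conjugate: the posterior is Gamma(α + ΣXᵢ, β + n).
Posterior: Gamma(α+S, β+n) = Gamma(9.8+31, 2.1+4) = Gamma(40.8, 6.1).
Mode of Gamma(α,β) for α≥1 is (α−1)/β = 39.8/6.1 = 6.5246.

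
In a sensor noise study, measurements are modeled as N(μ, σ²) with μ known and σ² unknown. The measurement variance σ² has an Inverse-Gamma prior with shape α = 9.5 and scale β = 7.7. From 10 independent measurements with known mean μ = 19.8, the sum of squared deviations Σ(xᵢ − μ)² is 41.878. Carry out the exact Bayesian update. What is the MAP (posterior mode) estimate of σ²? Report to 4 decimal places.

1.8477

With known mean μ and an Inverse-Gamma(α, β) prior on σ², the Normal likelihood is conjugate: posterior is Inv-Gamma(α + n/2, β + Σ(xᵢ−μ)²/2).
Posterior: Inv-Gamma(9.5 + 10/2, 7.7 + 41.878/2) = Inv-Gamma(14.50, 28.6390).
Mode = β/(α+1) = 28.6390/15.50 = 1.8477.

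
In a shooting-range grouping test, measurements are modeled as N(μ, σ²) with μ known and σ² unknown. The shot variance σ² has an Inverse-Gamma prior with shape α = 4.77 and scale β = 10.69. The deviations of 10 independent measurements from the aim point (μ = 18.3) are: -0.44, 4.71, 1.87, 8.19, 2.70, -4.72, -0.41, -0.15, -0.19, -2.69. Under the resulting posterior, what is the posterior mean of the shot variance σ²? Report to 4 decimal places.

8.6295

With known mean μ and an Inverse-Gamma(α, β) prior on σ², the Normal likelihood is conjugate: posterior is Inv-Gamma(α + n/2, β + Σ(xᵢ−μ)²/2).
Σ(xᵢ−μ)² = (-0.44)² + (4.71)² + (1.87)² + (8.19)² + (2.70)² + (-4.72)² + (-0.41)² + (-0.15)² + (-0.19)² + (-2.69)² = 129.9819.
Posterior: Inv-Gamma(4.77 + 10/2, 10.69 + 129.9819/2) = Inv-Gamma(9.77, 75.68095).
E[σ²|data] = β/(α−1) = 75.68095/8.77 = 8.6295.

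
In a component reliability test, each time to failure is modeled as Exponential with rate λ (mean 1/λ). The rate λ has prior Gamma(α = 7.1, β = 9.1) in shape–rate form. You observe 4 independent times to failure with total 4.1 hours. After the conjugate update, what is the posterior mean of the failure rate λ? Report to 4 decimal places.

With a Gamma(shape α, rate β) prior on the exponential rate λ, the posterior after n observations with total T = Σxᵢ is Gamma(α+n, β+T).
Posterior: Gamma(7.1+4, 9.1+4.1) = Gamma(11.1, 13.2).
Posterior mean of λ = α/β = 11.1/13.2 = 0.8409.

0.8409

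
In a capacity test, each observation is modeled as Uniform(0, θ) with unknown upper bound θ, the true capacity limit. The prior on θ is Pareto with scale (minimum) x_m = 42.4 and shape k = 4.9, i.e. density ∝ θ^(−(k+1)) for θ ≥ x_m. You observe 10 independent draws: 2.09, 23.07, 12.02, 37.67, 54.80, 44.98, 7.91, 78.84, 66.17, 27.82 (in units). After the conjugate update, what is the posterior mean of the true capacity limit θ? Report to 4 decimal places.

84.5119

A Pareto(scale x_m, shape k) prior on the upper bound θ of Uniform(0, θ) is conjugate: posterior is Pareto(max(x_m, max xᵢ), k + n).
Sample maximum = 78.84; prior scale x_m = 42.4 → posterior scale = max = 78.84.
Posterior shape = 4.9 + 10 = 14.9.
E[θ|data] = k·x_m/(k−1) = 14.9·78.84/13.9 = 84.5119.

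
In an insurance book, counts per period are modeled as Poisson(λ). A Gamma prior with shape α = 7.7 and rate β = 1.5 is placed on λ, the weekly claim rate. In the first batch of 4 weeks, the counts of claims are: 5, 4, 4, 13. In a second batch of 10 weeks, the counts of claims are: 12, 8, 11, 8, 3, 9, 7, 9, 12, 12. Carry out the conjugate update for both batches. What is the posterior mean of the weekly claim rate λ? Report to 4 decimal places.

With a Gamma(shape α, rate β) prior, the Poisson likelihood is conjugate: the posterior is Gamma(α + ΣXᵢ, β + n).
Batch 1: sum of counts S = 26 over n = 4 weeks.
After batch 1: Gamma(α+S, β+n) = Gamma(7.7+26, 1.5+4) = Gamma(33.7, 5.5).
Batch 2: sum of counts S = 91 over n = 10 weeks.
After batch 2: Gamma(α+S, β+n) = Gamma(33.7+91, 5.5+10) = Gamma(124.7, 15.5).
Posterior mean = α/β = 124.7/15.5 = 8.0452.

8.0452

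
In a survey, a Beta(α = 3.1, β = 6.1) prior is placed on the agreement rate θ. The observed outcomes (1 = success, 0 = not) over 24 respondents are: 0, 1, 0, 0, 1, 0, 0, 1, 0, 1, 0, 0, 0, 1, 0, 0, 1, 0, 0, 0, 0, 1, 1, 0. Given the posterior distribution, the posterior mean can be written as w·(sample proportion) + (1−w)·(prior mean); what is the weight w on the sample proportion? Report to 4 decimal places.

0.7229

The Beta prior is conjugate to a Binomial/Bernoulli likelihood; the update adds successes to α and failures to β.
Posterior mean = (α₀+k)/(α₀+β₀+n) = [n/(α₀+β₀+n)]·(k/n) + [(α₀+β₀)/(α₀+β₀+n)]·α₀/(α₀+β₀), so only n and the prior enter the weight.
The weight on the data is w = n/(α₀+β₀+n) = 24/(3.1+6.1+24) = 24/33.2 = 0.7229.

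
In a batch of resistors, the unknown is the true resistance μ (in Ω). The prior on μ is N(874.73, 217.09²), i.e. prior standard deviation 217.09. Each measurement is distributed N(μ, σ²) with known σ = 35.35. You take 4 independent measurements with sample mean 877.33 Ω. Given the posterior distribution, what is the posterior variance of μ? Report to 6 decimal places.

310.348367

For Normal data with known variance σ², a Normal(μ₀, σ₀²) prior on μ is conjugate. Posterior precision = 1/σ₀² + n/σ²; posterior mean is the precision-weighted average of μ₀ and x̄.
σ₀² = 217.09² = 47128.0681, σ² = 35.35² = 1249.6225; σ² + n·σ₀² = 1249.6225 + 4·47128.0681 = 189761.8949.
Posterior precision = 1/σ₀² + n/σ² = 1/47128.0681 + 4/1249.6225 = (σ² + n·σ₀²)/(σ₀²σ²) = 189761.8949/(47128.0681·1249.6225); posterior variance σₙ² = σ₀²σ²/(σ² + n·σ₀²) = 47128.0681·1249.6225/189761.8949 = 310.348367.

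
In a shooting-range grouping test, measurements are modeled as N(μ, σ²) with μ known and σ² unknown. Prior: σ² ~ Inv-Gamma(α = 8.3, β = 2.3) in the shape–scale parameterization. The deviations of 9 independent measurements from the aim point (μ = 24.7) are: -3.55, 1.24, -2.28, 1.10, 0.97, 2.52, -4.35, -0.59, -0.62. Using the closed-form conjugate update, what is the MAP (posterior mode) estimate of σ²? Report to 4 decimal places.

1.8875

With known mean μ and an Inverse-Gamma(α, β) prior on σ², the Normal likelihood is conjugate: posterior is Inv-Gamma(α + n/2, β + Σ(xᵢ−μ)²/2).
Σ(xᵢ−μ)² = (-3.55)² + (1.24)² + (-2.28)² + (1.10)² + (0.97)² + (2.52)² + (-4.35)² + (-0.59)² + (-0.62)² = 47.4948.
Posterior: Inv-Gamma(8.3 + 9/2, 2.3 + 47.4948/2) = Inv-Gamma(12.80, 26.04740).
Mode = β/(α+1) = 26.04740/13.80 = 1.8875.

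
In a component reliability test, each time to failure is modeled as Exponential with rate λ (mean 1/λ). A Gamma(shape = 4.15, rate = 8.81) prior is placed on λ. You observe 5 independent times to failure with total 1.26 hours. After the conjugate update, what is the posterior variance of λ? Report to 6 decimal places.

With a Gamma(shape α, rate β) prior on the exponential rate λ, the posterior after n observations with total T = Σxᵢ is Gamma(α+n, β+T).
Posterior: Gamma(4.15+5, 8.81+1.26) = Gamma(9.15, 10.07).
Var = α/β² = 0.090232.

0.090232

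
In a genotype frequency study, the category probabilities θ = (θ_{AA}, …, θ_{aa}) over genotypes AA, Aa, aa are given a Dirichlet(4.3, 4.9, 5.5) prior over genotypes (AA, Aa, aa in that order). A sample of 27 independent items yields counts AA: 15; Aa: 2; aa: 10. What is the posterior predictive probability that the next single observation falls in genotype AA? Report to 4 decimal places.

0.4628

The Dirichlet prior is conjugate to the Multinomial likelihood: each posterior αⱼ = prior αⱼ + observed count nⱼ.
Posterior concentration: (19.3, 6.9, 15.5), total = 41.7.
P(next = AA | data) = α_{AA}/Σα = 0.4628.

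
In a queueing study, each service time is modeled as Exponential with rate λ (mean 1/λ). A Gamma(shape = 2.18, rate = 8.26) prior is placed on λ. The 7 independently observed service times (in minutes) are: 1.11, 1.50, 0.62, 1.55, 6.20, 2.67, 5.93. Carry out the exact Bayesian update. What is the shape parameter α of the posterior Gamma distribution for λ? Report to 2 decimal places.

9.18

With a Gamma(shape α, rate β) prior on the exponential rate λ, the posterior after n observations with total T = Σxᵢ is Gamma(α+n, β+T).
Sum of observations T = 19.58 minutes; n = 7.
Posterior: Gamma(2.18+7, 8.26+19.58) = Gamma(9.18, 27.84).
Posterior α = 9.18.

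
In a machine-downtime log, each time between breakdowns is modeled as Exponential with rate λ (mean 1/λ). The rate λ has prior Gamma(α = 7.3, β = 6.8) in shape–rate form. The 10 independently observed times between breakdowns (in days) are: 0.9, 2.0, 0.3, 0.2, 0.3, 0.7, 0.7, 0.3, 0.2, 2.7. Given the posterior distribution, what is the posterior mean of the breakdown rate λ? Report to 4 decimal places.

With a Gamma(shape α, rate β) prior on the exponential rate λ, the posterior after n observations with total T = Σxᵢ is Gamma(α+n, β+T).
Sum of observations T = 8.3 days; n = 10.
Posterior: Gamma(7.3+10, 6.8+8.3) = Gamma(17.3, 15.1).
Posterior mean of λ = α/β = 17.3/15.1 = 1.1457.

1.1457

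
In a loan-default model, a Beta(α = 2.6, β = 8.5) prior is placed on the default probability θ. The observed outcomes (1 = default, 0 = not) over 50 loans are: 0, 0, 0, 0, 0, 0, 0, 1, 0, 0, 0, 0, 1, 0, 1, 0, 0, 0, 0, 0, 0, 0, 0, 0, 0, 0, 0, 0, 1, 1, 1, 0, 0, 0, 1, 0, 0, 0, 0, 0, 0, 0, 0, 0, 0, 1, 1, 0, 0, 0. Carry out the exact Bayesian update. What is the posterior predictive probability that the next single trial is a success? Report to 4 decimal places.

The Beta prior is conjugate to a Binomial/Bernoulli likelihood; the update adds successes to α and failures to β.
Posterior: Beta(α+k, β+n−k) = Beta(2.6+9, 8.5+41) = Beta(11.6, 49.5).
For a single future Bernoulli trial, P(success | data) = α/(α+β) = 0.1899.

0.1899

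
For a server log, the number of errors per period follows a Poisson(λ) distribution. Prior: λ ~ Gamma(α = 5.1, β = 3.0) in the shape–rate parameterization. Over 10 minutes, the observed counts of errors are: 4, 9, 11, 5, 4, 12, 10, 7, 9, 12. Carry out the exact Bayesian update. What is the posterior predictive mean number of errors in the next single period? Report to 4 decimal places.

With a Gamma(shape α, rate β) prior, the Poisson likelihood is conjugate: the posterior is Gamma(α + ΣXᵢ, β + n).
Sum of counts S = 83 over n = 10 minutes.
Posterior: Gamma(α+S, β+n) = Gamma(5.1+83, 3.0+10) = Gamma(88.1, 13.0).
The predictive distribution for one future period is NegBinom with mean α/β = 6.7769.

6.7769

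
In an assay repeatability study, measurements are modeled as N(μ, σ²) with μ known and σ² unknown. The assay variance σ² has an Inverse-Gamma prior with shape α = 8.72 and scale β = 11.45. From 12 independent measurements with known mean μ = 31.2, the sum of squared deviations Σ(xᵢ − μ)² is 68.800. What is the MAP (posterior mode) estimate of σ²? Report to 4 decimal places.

2.9167

With known mean μ and an Inverse-Gamma(α, β) prior on σ², the Normal likelihood is conjugate: posterior is Inv-Gamma(α + n/2, β + Σ(xᵢ−μ)²/2).
Posterior: Inv-Gamma(8.72 + 12/2, 11.45 + 68.800/2) = Inv-Gamma(14.72, 45.8500).
Mode = β/(α+1) = 45.8500/15.72 = 2.9167.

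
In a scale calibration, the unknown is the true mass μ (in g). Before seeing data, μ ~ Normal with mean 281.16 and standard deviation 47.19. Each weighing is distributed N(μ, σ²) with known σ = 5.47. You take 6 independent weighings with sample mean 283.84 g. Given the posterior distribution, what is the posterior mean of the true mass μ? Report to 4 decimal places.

For Normal data with known variance σ², a Normal(μ₀, σ₀²) prior on μ is conjugate. Posterior precision = 1/σ₀² + n/σ²; posterior mean is the precision-weighted average of μ₀ and x̄.
n·x̄ = 6·283.84 = 1703.04.
σ₀² = 47.19² = 2226.8961, σ² = 5.47² = 29.9209; σ² + n·σ₀² = 29.9209 + 6·2226.8961 = 13391.2975.
Posterior mean = (μ₀/σ₀² + n·x̄/σ²)/(1/σ₀² + n/σ²) = (σ²·μ₀ + σ₀²·n·x̄)/(σ² + n·σ₀²) = (29.9209·281.16 + 2226.8961·1703.04)/13391.2975 = 3800905.694388/13391.2975 = 283.8340.

283.8340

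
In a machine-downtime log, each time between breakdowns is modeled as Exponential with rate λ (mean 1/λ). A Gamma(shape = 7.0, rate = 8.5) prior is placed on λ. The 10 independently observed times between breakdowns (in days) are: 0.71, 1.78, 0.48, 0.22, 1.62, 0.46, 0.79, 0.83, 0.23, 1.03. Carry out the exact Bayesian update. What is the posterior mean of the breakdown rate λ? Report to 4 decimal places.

1.0210

With a Gamma(shape α, rate β) prior on the exponential rate λ, the posterior after n observations with total T = Σxᵢ is Gamma(α+n, β+T).
Sum of observations T = 8.15 days; n = 10.
Posterior: Gamma(7.0+10, 8.5+8.15) = Gamma(17.0, 16.65).
Posterior mean of λ = α/β = 17.0/16.65 = 1.0210.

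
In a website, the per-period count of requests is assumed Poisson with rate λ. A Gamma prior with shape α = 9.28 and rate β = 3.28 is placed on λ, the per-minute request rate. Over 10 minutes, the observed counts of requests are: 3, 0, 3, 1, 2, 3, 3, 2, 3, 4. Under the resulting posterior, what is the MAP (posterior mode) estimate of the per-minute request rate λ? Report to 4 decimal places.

2.4307

With a Gamma(shape α, rate β) prior, the Poisson likelihood is conjugate: the posterior is Gamma(α + ΣXᵢ, β + n).
Sum of counts S = 24 over n = 10 minutes.
Posterior: Gamma(α+S, β+n) = Gamma(9.28+24, 3.28+10) = Gamma(33.28, 13.28).
Mode of Gamma(α,β) for α≥1 is (α−1)/β = 32.28/13.28 = 2.4307.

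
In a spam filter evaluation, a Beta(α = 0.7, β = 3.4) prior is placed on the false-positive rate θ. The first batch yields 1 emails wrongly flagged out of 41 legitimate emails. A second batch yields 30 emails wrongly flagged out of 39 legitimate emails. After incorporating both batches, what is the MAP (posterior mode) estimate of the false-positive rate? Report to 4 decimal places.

0.3739

The Beta prior is conjugate to a Binomial/Bernoulli likelihood; the update adds successes to α and failures to β.
After batch 1: Beta(0.7+1, 3.4+40) = Beta(1.7, 43.4).
After batch 2: Beta(1.7+30, 43.4+9) = Beta(31.7, 52.4).
Mode of Beta(a,b) for a,b>1 is (a−1)/(a+b−2) = 30.7/82.1 = 0.3739.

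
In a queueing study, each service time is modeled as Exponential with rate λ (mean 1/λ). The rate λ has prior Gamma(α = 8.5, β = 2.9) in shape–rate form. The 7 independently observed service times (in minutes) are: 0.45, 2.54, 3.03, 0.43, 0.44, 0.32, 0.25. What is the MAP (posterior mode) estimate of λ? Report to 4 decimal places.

1.3996

With a Gamma(shape α, rate β) prior on the exponential rate λ, the posterior after n observations with total T = Σxᵢ is Gamma(α+n, β+T).
Sum of observations T = 7.46 minutes; n = 7.
Posterior: Gamma(8.5+7, 2.9+7.46) = Gamma(15.5, 10.36).
Mode = (α−1)/β = 1.3996.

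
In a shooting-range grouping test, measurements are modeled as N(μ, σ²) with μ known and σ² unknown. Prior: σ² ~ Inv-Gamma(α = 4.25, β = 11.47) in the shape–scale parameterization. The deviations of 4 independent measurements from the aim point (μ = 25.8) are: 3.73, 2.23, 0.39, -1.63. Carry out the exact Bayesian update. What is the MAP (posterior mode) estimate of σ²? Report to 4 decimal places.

With known mean μ and an Inverse-Gamma(α, β) prior on σ², the Normal likelihood is conjugate: posterior is Inv-Gamma(α + n/2, β + Σ(xᵢ−μ)²/2).
Σ(xᵢ−μ)² = (3.73)² + (2.23)² + (0.39)² + (-1.63)² = 21.6948.
Posterior: Inv-Gamma(4.25 + 4/2, 11.47 + 21.6948/2) = Inv-Gamma(6.25, 22.31740).
Mode = β/(α+1) = 22.31740/7.25 = 3.0783.

3.0783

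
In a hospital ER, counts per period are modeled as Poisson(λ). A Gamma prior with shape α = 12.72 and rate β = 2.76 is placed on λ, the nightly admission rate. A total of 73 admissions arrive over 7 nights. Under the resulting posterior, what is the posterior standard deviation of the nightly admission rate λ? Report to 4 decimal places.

With a Gamma(shape α, rate β) prior, the Poisson likelihood is conjugate: the posterior is Gamma(α + ΣXᵢ, β + n).
Posterior: Gamma(α+S, β+n) = Gamma(12.72+73, 2.76+7) = Gamma(85.72, 9.76).
SD = √α/β = √85.72/9.76 = 0.9486.

0.9486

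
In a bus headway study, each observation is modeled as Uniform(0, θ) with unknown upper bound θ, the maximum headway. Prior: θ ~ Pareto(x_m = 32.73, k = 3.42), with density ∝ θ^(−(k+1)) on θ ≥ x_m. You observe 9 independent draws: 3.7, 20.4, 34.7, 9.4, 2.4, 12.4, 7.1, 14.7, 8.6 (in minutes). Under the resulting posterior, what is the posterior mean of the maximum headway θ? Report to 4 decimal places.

37.7385

A Pareto(scale x_m, shape k) prior on the upper bound θ of Uniform(0, θ) is conjugate: posterior is Pareto(max(x_m, max xᵢ), k + n).
Sample maximum = 34.7; prior scale x_m = 32.73 → posterior scale = max = 34.70.
Posterior shape = 3.42 + 9 = 12.42.
E[θ|data] = k·x_m/(k−1) = 12.42·34.70/11.42 = 37.7385.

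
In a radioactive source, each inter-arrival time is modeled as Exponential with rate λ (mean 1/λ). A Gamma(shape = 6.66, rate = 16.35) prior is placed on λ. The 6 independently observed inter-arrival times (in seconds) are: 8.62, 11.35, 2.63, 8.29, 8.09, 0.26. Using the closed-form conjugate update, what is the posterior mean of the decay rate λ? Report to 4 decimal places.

With a Gamma(shape α, rate β) prior on the exponential rate λ, the posterior after n observations with total T = Σxᵢ is Gamma(α+n, β+T).
Sum of observations T = 39.24 seconds; n = 6.
Posterior: Gamma(6.66+6, 16.35+39.24) = Gamma(12.66, 55.59).
Posterior mean of λ = α/β = 12.66/55.59 = 0.2277.

0.2277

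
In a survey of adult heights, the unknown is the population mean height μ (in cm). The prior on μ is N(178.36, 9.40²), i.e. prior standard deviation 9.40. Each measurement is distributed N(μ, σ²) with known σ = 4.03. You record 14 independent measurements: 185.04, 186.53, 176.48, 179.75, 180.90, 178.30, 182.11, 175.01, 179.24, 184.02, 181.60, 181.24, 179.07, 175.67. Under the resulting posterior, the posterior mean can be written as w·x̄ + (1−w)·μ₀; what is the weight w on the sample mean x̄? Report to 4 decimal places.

For Normal data with known variance σ², a Normal(μ₀, σ₀²) prior on μ is conjugate. Posterior precision = 1/σ₀² + n/σ²; posterior mean is the precision-weighted average of μ₀ and x̄.
σ₀² = 9.40² = 88.36, σ² = 4.03² = 16.2409. Prior precision 1/σ₀² = 1/88.36; data precision n/σ² = 14/16.2409.
w = (n/σ²)/(1/σ₀² + n/σ²) = n·σ₀²/(σ² + n·σ₀²) = 14·88.36/(16.2409 + 14·88.36) = 1237.04/1253.2809 = 0.9870.

0.9870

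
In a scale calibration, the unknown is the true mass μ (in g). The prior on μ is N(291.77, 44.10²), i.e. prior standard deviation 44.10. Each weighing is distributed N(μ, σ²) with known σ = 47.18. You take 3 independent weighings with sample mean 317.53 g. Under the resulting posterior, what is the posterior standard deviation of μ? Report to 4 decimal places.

23.1749

For Normal data with known variance σ², a Normal(μ₀, σ₀²) prior on μ is conjugate. Posterior precision = 1/σ₀² + n/σ²; posterior mean is the precision-weighted average of μ₀ and x̄.
σ₀² = 44.10² = 1944.81, σ² = 47.18² = 2225.9524; σ² + n·σ₀² = 2225.9524 + 3·1944.81 = 8060.3824.
Posterior precision = 1/σ₀² + n/σ² = 1/1944.81 + 3/2225.9524 = (σ² + n·σ₀²)/(σ₀²σ²) = 8060.3824/(1944.81·2225.9524); posterior variance σₙ² = σ₀²σ²/(σ² + n·σ₀²) = 1944.81·2225.9524/8060.3824 = 537.078053.
Posterior SD = √σₙ² = √(1944.81·2225.9524/8060.3824) = 23.1749.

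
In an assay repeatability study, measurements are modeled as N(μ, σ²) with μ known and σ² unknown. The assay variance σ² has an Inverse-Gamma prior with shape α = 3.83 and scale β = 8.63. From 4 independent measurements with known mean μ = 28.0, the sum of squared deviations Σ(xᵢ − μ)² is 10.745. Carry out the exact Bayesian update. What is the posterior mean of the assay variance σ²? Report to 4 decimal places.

2.8991

With known mean μ and an Inverse-Gamma(α, β) prior on σ², the Normal likelihood is conjugate: posterior is Inv-Gamma(α + n/2, β + Σ(xᵢ−μ)²/2).
Posterior: Inv-Gamma(3.83 + 4/2, 8.63 + 10.745/2) = Inv-Gamma(5.83, 14.0025).
E[σ²|data] = β/(α−1) = 14.0025/4.83 = 2.8991.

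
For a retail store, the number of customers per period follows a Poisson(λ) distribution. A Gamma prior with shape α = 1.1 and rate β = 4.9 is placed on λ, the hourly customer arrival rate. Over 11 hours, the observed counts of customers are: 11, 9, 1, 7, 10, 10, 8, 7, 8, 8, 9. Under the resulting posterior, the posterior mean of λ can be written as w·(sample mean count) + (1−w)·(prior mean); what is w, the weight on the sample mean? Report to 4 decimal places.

0.6918

With a Gamma(shape α, rate β) prior, the Poisson likelihood is conjugate: the posterior is Gamma(α + ΣXᵢ, β + n).
Posterior mean = (α₀+S)/(β₀+n) = [n/(β₀+n)]·(S/n) + [β₀/(β₀+n)]·(α₀/β₀), so only n and β₀ enter the weight.
Weight on data w = n/(β₀+n) = 11/(4.9+11) = 11/15.9 = 0.6918.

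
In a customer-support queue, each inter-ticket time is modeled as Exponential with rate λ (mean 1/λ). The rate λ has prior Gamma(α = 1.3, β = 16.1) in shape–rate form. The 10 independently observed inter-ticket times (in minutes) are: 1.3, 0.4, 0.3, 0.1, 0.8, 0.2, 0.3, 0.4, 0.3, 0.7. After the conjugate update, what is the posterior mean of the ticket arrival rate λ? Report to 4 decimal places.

0.5407

With a Gamma(shape α, rate β) prior on the exponential rate λ, the posterior after n observations with total T = Σxᵢ is Gamma(α+n, β+T).
Sum of observations T = 4.8 minutes; n = 10.
Posterior: Gamma(1.3+10, 16.1+4.8) = Gamma(11.3, 20.9).
Posterior mean of λ = α/β = 11.3/20.9 = 0.5407.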